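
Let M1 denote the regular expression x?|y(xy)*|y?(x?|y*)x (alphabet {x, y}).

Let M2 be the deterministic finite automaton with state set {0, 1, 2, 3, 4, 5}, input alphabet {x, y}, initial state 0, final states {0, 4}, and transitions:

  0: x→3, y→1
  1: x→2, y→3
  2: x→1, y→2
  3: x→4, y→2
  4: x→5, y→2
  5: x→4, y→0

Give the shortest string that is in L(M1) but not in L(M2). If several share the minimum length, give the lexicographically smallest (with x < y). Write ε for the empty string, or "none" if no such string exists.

The string x is accepted by M1 but not by M2.
No shorter string lies in the difference, and x is the lexicographically first length-1 string in L(M1) \ L(M2).

x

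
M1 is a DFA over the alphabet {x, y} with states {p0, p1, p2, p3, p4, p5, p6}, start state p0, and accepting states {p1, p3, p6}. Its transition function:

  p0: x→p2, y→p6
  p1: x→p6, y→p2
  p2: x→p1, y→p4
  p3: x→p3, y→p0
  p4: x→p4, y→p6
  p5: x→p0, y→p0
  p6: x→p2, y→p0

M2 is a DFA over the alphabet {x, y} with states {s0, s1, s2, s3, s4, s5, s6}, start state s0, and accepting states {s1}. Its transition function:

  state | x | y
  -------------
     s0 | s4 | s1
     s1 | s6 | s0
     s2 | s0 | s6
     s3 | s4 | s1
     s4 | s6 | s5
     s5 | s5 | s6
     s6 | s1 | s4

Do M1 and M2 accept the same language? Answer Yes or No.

No

The string xx is accepted by M1 but rejected by M2.
So L(M1) ≠ L(M2).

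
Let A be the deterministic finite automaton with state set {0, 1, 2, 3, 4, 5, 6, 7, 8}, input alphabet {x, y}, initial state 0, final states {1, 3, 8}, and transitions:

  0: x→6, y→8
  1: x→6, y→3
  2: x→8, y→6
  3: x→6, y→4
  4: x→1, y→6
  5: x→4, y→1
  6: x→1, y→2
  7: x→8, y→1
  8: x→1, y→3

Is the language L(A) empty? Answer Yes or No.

The string y is accepted: the run 0 → 8 ends in the accepting state 8.
Since at least one string is accepted, L(A) is not empty.

No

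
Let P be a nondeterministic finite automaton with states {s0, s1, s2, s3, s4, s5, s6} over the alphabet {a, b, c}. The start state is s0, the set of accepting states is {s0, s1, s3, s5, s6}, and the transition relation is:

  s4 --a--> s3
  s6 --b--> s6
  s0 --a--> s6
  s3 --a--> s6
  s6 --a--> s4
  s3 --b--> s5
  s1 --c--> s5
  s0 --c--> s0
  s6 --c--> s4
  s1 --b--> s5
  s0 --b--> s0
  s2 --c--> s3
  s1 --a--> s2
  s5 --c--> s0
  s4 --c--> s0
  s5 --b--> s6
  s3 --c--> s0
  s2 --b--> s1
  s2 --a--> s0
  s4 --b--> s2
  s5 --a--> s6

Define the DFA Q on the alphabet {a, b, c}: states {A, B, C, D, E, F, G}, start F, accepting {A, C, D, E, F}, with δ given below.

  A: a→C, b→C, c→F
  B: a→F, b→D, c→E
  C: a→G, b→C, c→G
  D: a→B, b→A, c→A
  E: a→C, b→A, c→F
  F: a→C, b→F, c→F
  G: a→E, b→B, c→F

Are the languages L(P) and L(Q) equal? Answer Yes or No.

Exploring the product automaton P × Q from the start pair (s0, F), following both machines on each input symbol, reaches 7 state pairs: (s0, F), (s6, C), (s4, G), (s3, E), (s2, B), (s5, A), (s1, D).
P accepts in {s0, s1, s3, s5, s6} and Q accepts in {A, C, D, E, F}. In every reachable pair the two components are either both accepting — (s0, F), (s6, C), (s3, E), (s5, A), (s1, D) — or both non-accepting, so no string is accepted by exactly one of the machines: L(P) \ L(Q) and L(Q) \ L(P) are both empty.
Hence every string is accepted by P iff it is accepted by Q, and the two languages coincide.

Yes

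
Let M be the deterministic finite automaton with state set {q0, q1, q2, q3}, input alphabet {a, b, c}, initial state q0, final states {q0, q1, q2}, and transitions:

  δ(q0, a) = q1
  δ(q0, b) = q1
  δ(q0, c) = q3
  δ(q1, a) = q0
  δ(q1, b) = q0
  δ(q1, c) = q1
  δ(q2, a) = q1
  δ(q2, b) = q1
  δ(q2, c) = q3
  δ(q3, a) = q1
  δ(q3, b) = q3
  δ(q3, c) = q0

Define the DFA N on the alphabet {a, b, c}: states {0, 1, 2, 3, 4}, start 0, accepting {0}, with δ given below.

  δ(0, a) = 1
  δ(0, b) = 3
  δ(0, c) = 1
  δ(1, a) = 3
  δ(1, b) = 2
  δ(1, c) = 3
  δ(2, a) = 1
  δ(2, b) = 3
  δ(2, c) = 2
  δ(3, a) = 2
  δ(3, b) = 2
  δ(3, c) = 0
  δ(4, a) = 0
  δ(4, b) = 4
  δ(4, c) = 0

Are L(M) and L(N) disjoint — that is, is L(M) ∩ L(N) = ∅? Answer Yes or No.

No

The empty string ε is accepted by both M and N.
Hence L(M) ∩ L(N) ≠ ∅.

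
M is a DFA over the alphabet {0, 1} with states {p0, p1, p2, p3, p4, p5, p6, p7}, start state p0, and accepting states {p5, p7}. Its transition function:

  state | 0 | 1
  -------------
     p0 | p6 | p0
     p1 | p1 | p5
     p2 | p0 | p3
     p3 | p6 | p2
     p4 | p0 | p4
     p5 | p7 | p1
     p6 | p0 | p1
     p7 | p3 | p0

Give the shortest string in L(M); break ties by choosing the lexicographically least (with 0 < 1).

011

A breadth-first search from p0 reaches an accepting state first via the path p0 → p6 → p1 → p5 on input 011.
No string of length < 3 is accepted (BFS exhausts all shorter strings without reaching an accepting state), and 011 is the lexicographically least accepting string of length 3.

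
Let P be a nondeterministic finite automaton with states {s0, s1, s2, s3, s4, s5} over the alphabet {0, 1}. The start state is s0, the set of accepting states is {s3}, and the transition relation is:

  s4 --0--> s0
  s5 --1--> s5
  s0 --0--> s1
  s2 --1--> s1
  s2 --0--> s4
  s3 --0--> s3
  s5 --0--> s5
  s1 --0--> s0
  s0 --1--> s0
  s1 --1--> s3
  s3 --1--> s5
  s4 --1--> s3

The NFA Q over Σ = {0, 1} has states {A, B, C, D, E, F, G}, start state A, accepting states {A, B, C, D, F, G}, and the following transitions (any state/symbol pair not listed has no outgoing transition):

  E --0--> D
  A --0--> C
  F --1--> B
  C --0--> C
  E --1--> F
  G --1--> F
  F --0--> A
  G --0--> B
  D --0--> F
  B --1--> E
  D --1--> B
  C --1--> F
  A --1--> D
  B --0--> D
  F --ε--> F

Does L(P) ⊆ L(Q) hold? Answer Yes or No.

Exploring the product automaton P × Q from the start pair (s0, A), following both machines on each input symbol, reaches 21 state pairs: (s0, A), (s1, C), (s0, D), (s0, C), (s3, F), (s1, F), (s0, B), (s0, F), (s3, A), (s5, B), (s3, B), (s1, D), (s0, E), (s1, A), (s3, C), (s5, D), (s5, E), (s3, D), (s5, F), (s5, A), (s5, C).
P accepts in {s3} and Q accepts in {A, B, C, D, F, G}. The reachable pairs whose P-component is accepting are (s3, F), (s3, A), (s3, B), (s3, C), (s3, D); in each of them the Q-component is accepting too, so the product for L(P) \ L(Q) (P-component accepting, Q-component rejecting) has no reachable accepting pair and the difference is empty.
Hence every string in L(P) is also in L(Q).

Yes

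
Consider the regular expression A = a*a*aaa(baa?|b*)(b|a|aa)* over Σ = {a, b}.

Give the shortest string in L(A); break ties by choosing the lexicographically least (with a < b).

aaa

By inspection of the expression, no string of length less than 3 matches, and aaa is the lexicographically first match of length 3.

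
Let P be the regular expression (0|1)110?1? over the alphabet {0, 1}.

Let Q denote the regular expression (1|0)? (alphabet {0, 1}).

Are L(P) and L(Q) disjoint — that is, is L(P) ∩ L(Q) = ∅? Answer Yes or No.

Yes

Converting the expression P to a DFA (subset construction, then merging equivalent states) gives the minimal DFA with states {p0, p1, p2, p3, p4, p5, p6}, start state p0, accepting states {p4, p5, p6} and transitions p0: 0→p1, 1→p1; p1: 0→p2, 1→p3; p2: 0→p2, 1→p2; p3: 0→p2, 1→p4; p4: 0→p5, 1→p6; p5: 0→p2, 1→p6; p6: 0→p2, 1→p2.
Converting the expression Q to a DFA (subset construction, then merging equivalent states) gives the minimal DFA with states {q0, q1, q2}, start state q0, accepting states {q0, q1} and transitions q0: 0→q1, 1→q1; q1: 0→q2, 1→q2; q2: 0→q2, 1→q2.
Exploring the product automaton P × Q from the start pair (p0, q0), following both machines on each input symbol, reaches 7 state pairs: (p0, q0), (p1, q1), (p2, q2), (p3, q2), (p4, q2), (p5, q2), (p6, q2).
P accepts in {p4, p5, p6} and Q accepts in {q0, q1}; no reachable pair has both components accepting, so no string drives both machines to acceptance simultaneously and L(P) ∩ L(Q) = ∅.
So no string is accepted by both, and the intersection is empty.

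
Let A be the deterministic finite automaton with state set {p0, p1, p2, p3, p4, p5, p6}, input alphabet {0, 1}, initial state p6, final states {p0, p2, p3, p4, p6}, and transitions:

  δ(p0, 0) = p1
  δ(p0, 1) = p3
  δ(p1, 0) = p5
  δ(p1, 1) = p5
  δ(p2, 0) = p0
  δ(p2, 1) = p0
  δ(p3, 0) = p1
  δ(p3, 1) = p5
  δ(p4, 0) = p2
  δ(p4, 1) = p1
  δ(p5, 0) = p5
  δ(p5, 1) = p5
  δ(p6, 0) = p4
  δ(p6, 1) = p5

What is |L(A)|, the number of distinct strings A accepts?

The useful subgraph on states {p0, p2, p3, p4, p6} is acyclic, so L(A) is finite; the longest accepting path visits 5 useful states, giving maximum string length 4.
Counting accepting paths from p6 by length: 1 of length 0, 1 of length 1, 1 of length 2, 2 of length 3, 2 of length 4. Total 7.

7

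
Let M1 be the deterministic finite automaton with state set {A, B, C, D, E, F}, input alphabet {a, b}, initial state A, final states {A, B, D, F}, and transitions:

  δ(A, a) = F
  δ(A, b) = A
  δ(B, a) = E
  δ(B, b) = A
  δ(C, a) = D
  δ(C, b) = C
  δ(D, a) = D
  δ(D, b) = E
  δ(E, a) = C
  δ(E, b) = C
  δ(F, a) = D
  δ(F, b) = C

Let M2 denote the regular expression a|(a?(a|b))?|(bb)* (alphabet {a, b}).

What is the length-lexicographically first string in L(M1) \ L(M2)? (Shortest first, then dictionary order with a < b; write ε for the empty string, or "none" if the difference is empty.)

The string ba is accepted by M1 but not by M2.
No shorter string lies in the difference, and ba is the lexicographically first length-2 string in L(M1) \ L(M2).

ba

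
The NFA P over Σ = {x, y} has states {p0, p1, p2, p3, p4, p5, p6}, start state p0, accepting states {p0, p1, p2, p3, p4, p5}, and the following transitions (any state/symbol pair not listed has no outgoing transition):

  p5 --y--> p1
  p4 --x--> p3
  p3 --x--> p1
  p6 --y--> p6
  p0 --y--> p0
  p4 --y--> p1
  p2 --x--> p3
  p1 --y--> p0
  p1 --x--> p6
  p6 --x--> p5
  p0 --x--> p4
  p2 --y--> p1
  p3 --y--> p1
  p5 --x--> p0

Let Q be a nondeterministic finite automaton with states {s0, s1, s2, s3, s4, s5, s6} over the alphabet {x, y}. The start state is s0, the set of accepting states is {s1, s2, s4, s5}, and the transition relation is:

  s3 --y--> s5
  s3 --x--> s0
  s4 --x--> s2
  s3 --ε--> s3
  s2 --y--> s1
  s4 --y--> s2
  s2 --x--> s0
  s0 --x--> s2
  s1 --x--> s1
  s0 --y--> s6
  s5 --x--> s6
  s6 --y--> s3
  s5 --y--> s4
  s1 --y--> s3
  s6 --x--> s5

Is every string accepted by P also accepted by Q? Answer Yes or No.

The empty string ε is in L(P) but not in L(Q).
So L(P) ⊄ L(Q).

No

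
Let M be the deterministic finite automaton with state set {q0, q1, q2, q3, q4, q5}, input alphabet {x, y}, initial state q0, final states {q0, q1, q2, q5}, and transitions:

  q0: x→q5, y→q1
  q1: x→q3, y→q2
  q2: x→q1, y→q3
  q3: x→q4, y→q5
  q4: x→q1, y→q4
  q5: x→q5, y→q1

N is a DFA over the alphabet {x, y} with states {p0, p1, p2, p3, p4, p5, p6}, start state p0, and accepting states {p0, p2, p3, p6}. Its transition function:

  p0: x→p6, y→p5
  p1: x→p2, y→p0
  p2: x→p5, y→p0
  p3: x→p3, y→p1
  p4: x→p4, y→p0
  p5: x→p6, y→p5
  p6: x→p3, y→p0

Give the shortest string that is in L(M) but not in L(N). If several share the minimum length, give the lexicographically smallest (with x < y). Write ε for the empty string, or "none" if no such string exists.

The string y is accepted by M but not by N.
No shorter string lies in the difference, and y is the lexicographically first length-1 string in L(M) \ L(N).

y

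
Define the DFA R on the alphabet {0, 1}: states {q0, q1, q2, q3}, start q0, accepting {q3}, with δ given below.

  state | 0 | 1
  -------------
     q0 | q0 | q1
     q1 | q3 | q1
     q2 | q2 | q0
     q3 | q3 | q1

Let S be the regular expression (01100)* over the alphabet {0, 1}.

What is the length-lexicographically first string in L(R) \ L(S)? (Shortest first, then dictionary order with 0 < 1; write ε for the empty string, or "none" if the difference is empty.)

10

The string 10 is accepted by R but not by S.
No shorter string lies in the difference, and 10 is the lexicographically first length-2 string in L(R) \ L(S).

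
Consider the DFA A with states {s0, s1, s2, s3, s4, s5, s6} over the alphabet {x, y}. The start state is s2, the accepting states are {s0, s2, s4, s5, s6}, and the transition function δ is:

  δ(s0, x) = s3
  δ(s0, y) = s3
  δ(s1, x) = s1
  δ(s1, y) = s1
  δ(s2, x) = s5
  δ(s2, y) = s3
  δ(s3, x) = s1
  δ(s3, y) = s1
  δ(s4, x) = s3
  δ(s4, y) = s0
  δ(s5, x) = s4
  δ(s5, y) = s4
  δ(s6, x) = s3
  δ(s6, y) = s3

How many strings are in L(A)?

6

The useful subgraph on states {s0, s2, s4, s5} is acyclic, so L(A) is finite; the longest accepting path visits 4 useful states, giving maximum string length 3.
Counting accepting paths from s2 by length: 1 of length 0, 1 of length 1, 2 of length 2, 2 of length 3. Total 6.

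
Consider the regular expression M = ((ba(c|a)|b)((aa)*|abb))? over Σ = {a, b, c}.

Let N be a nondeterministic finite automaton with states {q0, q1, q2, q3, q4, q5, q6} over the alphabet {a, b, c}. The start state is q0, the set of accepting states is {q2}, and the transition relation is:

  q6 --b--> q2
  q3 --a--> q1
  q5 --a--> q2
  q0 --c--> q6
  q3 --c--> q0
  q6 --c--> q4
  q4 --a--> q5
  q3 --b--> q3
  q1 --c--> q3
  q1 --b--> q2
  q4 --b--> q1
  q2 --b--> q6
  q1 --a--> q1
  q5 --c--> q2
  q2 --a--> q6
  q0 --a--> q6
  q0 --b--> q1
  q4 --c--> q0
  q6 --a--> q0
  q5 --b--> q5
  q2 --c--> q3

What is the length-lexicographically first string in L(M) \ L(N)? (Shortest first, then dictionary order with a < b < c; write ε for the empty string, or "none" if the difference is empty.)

ε

The empty string ε is accepted by M but not by N.
Since ε is the unique shortest string, it is the required witness.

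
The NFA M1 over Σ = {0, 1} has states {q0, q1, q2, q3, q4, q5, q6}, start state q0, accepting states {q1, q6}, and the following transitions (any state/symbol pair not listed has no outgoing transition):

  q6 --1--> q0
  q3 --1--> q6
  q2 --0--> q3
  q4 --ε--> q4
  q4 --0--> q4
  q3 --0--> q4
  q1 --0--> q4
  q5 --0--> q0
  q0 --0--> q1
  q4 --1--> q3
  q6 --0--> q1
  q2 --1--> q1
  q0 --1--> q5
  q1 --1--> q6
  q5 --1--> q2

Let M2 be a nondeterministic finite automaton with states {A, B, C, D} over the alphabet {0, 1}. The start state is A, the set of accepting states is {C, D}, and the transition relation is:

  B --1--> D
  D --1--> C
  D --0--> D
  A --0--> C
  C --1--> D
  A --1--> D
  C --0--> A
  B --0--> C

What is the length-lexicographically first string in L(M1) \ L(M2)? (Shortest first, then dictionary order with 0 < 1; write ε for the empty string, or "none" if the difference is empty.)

0110

The string 0110 is accepted by M1 but not by M2.
No shorter string lies in the difference, and 0110 is the lexicographically first length-4 string in L(M1) \ L(M2).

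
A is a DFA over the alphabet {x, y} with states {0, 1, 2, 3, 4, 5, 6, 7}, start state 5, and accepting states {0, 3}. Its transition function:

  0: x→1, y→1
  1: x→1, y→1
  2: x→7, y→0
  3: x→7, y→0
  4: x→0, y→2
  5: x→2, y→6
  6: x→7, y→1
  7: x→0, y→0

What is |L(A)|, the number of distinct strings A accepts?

5

The useful subgraph on states {0, 2, 5, 6, 7} is acyclic, so L(A) is finite; the longest accepting path visits 4 useful states, giving maximum string length 3.
Counting accepting paths from 5 by length: 1 of length 2, 4 of length 3. Total 5.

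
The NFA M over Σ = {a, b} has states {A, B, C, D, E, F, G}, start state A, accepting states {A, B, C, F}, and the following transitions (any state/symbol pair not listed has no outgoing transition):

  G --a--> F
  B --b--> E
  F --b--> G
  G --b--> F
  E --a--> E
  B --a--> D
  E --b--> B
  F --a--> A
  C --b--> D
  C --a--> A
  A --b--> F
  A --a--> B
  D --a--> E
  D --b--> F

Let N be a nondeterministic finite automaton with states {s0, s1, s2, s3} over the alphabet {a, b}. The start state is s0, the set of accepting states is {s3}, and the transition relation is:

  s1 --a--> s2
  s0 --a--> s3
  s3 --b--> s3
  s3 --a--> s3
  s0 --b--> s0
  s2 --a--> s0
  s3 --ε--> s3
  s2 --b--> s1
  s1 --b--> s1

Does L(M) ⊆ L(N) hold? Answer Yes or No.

No

The empty string ε is in L(M) but not in L(N).
So L(M) ⊄ L(N).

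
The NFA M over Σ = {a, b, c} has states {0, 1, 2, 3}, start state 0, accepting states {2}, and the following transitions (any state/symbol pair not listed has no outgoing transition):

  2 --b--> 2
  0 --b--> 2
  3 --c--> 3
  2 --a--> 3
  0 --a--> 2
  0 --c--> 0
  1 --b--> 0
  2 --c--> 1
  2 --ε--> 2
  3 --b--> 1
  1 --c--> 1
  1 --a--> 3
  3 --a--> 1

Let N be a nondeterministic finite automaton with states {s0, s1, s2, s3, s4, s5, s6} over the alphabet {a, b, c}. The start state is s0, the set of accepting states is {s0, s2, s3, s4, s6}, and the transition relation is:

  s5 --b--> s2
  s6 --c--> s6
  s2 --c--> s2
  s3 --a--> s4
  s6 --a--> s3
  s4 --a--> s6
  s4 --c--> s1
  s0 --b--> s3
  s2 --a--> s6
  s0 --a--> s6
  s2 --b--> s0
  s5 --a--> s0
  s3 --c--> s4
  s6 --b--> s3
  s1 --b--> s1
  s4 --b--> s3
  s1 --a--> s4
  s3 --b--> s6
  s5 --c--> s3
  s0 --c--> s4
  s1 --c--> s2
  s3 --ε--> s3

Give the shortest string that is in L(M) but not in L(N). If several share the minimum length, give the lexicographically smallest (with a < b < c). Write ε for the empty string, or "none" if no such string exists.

ccb

The string ccb is accepted by M but not by N.
No shorter string lies in the difference, and ccb is the lexicographically first length-3 string in L(M) \ L(N).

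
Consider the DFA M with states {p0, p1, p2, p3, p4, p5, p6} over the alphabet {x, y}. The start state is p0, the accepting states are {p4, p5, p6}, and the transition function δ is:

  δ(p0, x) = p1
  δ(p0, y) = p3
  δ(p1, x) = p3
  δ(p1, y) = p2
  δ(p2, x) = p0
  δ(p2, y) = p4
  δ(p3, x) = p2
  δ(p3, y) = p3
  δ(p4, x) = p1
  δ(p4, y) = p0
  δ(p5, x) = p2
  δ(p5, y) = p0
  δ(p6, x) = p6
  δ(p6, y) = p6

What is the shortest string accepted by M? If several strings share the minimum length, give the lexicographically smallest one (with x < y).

A breadth-first search from p0 reaches an accepting state first via the path p0 → p1 → p2 → p4 on input xyy.
No string of length < 3 is accepted (BFS exhausts all shorter strings without reaching an accepting state), and xyy is the lexicographically least accepting string of length 3.

xyy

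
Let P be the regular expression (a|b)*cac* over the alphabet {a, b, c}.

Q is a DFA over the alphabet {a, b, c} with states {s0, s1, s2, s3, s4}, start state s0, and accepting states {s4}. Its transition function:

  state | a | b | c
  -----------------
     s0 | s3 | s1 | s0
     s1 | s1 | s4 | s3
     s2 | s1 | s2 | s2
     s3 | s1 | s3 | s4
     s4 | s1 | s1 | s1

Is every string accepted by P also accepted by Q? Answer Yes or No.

The string ca is in L(P) but not in L(Q).
So L(P) ⊄ L(Q).

No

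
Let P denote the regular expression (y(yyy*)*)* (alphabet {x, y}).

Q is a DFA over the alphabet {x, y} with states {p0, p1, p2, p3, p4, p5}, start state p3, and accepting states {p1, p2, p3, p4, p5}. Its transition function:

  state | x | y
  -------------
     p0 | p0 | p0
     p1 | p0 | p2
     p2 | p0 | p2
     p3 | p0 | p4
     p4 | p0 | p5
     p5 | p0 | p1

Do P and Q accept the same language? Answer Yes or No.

Yes

Converting the expression P to a DFA (subset construction, then merging equivalent states) gives the minimal DFA with states {r0, r1}, start state r0, accepting states {r0} and transitions r0: x→r1, y→r0; r1: x→r1, y→r1.
Exploring the product automaton P × Q from the start pair (r0, p3), following both machines on each input symbol, reaches 6 state pairs: (r0, p3), (r1, p0), (r0, p4), (r0, p5), (r0, p1), (r0, p2).
P accepts in {r0} and Q accepts in {p1, p2, p3, p4, p5}. In every reachable pair the two components are either both accepting — (r0, p3), (r0, p4), (r0, p5), (r0, p1), (r0, p2) — or both non-accepting, so no string is accepted by exactly one of the machines: L(P) \ L(Q) and L(Q) \ L(P) are both empty.
Hence every string is accepted by P iff it is accepted by Q, and the two languages coincide.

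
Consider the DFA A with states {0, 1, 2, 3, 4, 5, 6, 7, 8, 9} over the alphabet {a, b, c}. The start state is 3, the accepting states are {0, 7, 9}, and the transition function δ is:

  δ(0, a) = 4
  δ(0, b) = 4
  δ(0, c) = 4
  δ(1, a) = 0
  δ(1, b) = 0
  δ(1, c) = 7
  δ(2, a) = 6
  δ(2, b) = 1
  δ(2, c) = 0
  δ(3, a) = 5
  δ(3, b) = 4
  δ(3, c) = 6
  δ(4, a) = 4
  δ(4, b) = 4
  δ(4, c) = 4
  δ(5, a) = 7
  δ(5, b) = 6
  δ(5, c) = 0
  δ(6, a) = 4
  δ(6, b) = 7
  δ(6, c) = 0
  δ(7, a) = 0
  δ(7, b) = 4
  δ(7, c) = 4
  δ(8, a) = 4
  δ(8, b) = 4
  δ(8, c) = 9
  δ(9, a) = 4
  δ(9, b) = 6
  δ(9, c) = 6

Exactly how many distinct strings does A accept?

9

The useful subgraph on states {0, 3, 5, 6, 7} is acyclic, so L(A) is finite; the longest accepting path visits 5 useful states, giving maximum string length 4.
Counting accepting paths from 3 by length: 4 of length 2, 4 of length 3, 1 of length 4. Total 9.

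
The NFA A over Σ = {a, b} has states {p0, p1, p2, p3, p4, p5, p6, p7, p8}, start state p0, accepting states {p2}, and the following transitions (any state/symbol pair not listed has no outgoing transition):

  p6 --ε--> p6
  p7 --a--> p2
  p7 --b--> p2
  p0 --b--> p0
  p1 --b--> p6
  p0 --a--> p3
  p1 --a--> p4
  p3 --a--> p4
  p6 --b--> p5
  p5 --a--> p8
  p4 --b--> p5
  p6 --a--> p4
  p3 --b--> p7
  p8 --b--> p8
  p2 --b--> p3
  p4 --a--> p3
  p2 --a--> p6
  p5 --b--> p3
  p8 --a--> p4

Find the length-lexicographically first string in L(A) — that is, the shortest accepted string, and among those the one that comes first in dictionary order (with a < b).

A breadth-first search from p0 reaches an accepting state first via the path p0 → p3 → p7 → p2 on input aba.
No string of length < 3 is accepted (BFS exhausts all shorter strings without reaching an accepting state), and aba is the lexicographically least accepting string of length 3.

aba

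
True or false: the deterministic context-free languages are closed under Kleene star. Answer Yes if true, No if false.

L = {c aⁿbⁿ : n≥0} ∪ {cc aⁿb²ⁿ : n≥0} is a DCFL (the number of leading c's fixes which ratio the DPDA checks), but L* is not. Every word of L starts with c, so in a factorisation of the string cc aⁱbʲ (i≥1) into words of L each factor begins at one of the two c's: either the whole string is a single word of L (forcing j = 2i), or it splits as c · (c aⁱbʲ) with c ∈ L (take n = 0) and c aⁱbʲ ∈ L (forcing j = i). Thus L* ∩ cca⁺b* = {cc aⁿbⁿ : n≥1} ∪ {cc aⁿb²ⁿ : n≥1}. A DPDA for L* would give one for this intersection with a regular set, and, started from its configuration after reading cc, one for {aⁿbⁿ : n≥1} ∪ {aⁿb²ⁿ : n≥1}, which no deterministic PDA accepts (a DPDA for it would have a single run on aⁿb²ⁿ, accepting after the prefix aⁿbⁿ and accepting again after n more b's; an ordinary PDA that simulates it on a's and b's and, at any moment when it is accepting, may switch to reading only a fresh letter d while feeding each d to the simulation as a b, would accept aⁱbʲdᵏ (k≥1) exactly when both aⁱbʲ and aⁱbʲ⁺ᵏ are in the language, i.e. its language intersected with the regular set a*b*d⁺ would be exactly {aⁿbⁿdⁿ : n≥1} — impossible, since context-free languages are closed under intersection with regular sets and {aⁿbⁿdⁿ} is not context-free). So L* is not a DCFL.

No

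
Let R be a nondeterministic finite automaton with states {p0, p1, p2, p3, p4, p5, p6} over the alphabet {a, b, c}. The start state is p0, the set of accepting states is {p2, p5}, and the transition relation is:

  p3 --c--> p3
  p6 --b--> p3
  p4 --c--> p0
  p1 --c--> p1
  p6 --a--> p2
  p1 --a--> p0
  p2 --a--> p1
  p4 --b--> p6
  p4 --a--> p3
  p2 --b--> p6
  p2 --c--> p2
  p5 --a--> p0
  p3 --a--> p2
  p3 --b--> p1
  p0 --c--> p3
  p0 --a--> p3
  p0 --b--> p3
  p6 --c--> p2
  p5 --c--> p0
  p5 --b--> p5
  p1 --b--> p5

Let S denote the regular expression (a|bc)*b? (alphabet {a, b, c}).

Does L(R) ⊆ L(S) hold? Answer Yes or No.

The string ba is in L(R) but not in L(S).
So L(R) ⊄ L(S).

No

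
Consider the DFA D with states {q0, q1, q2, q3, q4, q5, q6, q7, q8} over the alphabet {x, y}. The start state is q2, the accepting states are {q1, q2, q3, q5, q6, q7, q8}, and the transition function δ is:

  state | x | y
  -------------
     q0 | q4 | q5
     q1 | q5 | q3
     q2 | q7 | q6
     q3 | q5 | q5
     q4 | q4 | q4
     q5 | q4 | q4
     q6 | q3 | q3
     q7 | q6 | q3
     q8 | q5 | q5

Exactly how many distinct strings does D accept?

The useful subgraph on states {q2, q3, q5, q6, q7} is acyclic, so L(D) is finite; the longest accepting path visits 5 useful states, giving maximum string length 4.
Counting accepting paths from q2 by length: 1 of length 0, 2 of length 1, 4 of length 2, 8 of length 3, 4 of length 4. Total 19.

19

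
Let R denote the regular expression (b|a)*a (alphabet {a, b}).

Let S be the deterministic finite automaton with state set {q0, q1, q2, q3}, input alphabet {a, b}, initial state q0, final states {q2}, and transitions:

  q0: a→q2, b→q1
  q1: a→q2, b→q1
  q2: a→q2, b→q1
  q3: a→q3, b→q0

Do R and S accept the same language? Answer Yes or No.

Converting the expression R to a DFA (subset construction, then merging equivalent states) gives the minimal DFA with states {r0, r1}, start state r0, accepting states {r1} and transitions r0: a→r1, b→r0; r1: a→r1, b→r0.
Exploring the product automaton R × S from the start pair (r0, q0), following both machines on each input symbol, reaches 3 state pairs: (r0, q0), (r1, q2), (r0, q1).
R accepts in {r1} and S accepts in {q2}. In every reachable pair the two components are either both accepting — (r1, q2) — or both non-accepting, so no string is accepted by exactly one of the machines: L(R) \ L(S) and L(S) \ L(R) are both empty.
Hence every string is accepted by R iff it is accepted by S, and the two languages coincide.

Yes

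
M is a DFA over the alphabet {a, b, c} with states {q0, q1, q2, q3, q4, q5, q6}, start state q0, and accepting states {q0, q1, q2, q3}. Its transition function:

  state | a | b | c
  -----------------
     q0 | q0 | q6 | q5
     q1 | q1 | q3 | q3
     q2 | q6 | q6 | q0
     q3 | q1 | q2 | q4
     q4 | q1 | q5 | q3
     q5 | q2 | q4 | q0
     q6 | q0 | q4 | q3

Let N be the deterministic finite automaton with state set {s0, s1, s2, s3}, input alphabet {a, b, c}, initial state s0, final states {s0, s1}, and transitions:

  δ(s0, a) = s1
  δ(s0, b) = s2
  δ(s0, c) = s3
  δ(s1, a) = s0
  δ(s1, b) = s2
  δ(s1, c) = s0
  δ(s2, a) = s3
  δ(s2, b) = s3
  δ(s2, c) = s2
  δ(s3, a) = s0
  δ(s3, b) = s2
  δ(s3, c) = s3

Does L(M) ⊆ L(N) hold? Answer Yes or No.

No

The string ba is in L(M) but not in L(N).
So L(M) ⊄ L(N).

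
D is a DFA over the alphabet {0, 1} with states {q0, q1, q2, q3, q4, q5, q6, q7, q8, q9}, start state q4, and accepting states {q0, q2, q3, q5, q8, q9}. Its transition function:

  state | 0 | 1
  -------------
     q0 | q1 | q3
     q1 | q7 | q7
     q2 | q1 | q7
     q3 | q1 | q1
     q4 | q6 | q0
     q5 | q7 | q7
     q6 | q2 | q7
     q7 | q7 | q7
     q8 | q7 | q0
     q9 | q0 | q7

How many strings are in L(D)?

3

The useful subgraph on states {q0, q2, q3, q4, q6} is acyclic, so L(D) is finite; the longest accepting path visits 3 useful states, giving maximum string length 2.
Counting accepting paths from q4 by length: 1 of length 1, 2 of length 2. Total 3.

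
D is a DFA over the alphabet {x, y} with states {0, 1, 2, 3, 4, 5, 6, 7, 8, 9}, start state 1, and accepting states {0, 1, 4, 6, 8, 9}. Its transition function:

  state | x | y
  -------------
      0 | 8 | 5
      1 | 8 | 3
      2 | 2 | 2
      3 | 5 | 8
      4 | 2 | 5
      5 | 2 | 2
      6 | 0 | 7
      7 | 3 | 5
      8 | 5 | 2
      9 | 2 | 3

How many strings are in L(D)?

The useful subgraph on states {1, 3, 8} is acyclic, so L(D) is finite; the longest accepting path visits 3 useful states, giving maximum string length 2.
Counting accepting paths from 1 by length: 1 of length 0, 1 of length 1, 1 of length 2. Total 3.

3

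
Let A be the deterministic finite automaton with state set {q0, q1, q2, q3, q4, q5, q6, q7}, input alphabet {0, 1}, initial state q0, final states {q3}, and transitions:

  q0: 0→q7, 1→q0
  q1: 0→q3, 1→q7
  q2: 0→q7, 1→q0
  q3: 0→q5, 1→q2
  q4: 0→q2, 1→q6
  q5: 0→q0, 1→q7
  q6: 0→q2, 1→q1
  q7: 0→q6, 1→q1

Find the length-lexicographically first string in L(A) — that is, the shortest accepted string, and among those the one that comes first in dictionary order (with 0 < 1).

010

A breadth-first search from q0 reaches an accepting state first via the path q0 → q7 → q1 → q3 on input 010.
No string of length < 3 is accepted (BFS exhausts all shorter strings without reaching an accepting state), and 010 is the lexicographically least accepting string of length 3.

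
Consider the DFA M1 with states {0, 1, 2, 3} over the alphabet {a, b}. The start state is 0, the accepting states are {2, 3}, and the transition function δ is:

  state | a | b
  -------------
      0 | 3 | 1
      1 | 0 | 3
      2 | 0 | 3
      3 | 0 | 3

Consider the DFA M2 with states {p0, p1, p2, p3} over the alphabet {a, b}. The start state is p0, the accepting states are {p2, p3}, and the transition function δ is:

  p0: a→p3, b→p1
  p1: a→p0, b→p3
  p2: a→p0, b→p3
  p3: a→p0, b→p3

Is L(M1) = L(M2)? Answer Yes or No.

Exploring the product automaton M1 × M2 from the start pair (0, p0), following both machines on each input symbol, reaches 3 state pairs: (0, p0), (3, p3), (1, p1).
M1 accepts in {2, 3} and M2 accepts in {p2, p3}. In every reachable pair the two components are either both accepting — (3, p3) — or both non-accepting, so no string is accepted by exactly one of the machines: L(M1) \ L(M2) and L(M2) \ L(M1) are both empty.
Hence every string is accepted by M1 iff it is accepted by M2, and the two languages coincide.

Yes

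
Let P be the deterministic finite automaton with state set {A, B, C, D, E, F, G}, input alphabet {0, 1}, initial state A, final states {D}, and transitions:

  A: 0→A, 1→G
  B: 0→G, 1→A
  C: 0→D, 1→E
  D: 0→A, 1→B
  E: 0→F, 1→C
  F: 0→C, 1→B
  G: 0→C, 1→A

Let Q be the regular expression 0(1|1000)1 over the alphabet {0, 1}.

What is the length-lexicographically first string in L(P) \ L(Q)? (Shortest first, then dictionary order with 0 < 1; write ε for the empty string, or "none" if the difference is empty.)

100

The string 100 is accepted by P but not by Q.
No shorter string lies in the difference, and 100 is the lexicographically first length-3 string in L(P) \ L(Q).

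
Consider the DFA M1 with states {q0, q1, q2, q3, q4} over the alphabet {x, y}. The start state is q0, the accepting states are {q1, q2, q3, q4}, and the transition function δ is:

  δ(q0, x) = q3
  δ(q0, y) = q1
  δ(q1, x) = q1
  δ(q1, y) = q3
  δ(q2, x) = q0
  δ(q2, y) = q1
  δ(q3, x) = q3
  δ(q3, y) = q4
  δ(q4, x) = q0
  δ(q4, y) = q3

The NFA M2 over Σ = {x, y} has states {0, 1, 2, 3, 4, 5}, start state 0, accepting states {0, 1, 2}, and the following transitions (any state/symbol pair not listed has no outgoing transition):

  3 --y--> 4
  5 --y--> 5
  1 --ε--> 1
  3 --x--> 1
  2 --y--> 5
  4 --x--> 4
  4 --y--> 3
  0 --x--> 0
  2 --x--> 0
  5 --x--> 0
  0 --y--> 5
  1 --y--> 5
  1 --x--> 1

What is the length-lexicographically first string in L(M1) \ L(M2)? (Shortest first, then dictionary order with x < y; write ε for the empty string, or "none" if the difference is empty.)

y

The string y is accepted by M1 but not by M2.
No shorter string lies in the difference, and y is the lexicographically first length-1 string in L(M1) \ L(M2).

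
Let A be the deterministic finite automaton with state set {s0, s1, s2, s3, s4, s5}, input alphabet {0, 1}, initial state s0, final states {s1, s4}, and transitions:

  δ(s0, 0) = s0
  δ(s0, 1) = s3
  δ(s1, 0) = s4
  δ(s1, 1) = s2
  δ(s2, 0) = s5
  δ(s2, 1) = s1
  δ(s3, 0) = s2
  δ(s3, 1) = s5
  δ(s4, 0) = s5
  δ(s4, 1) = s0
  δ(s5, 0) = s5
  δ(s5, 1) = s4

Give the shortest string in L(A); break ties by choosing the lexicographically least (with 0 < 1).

A breadth-first search from s0 reaches an accepting state first via the path s0 → s3 → s2 → s1 on input 101.
No string of length < 3 is accepted (BFS exhausts all shorter strings without reaching an accepting state), and 101 is the lexicographically least accepting string of length 3.

101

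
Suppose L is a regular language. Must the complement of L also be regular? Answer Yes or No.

Take a complete DFA for L and swap accepting and non-accepting states; the resulting DFA accepts exactly Σ* \ L.
So the regular languages are closed under complement.

Yes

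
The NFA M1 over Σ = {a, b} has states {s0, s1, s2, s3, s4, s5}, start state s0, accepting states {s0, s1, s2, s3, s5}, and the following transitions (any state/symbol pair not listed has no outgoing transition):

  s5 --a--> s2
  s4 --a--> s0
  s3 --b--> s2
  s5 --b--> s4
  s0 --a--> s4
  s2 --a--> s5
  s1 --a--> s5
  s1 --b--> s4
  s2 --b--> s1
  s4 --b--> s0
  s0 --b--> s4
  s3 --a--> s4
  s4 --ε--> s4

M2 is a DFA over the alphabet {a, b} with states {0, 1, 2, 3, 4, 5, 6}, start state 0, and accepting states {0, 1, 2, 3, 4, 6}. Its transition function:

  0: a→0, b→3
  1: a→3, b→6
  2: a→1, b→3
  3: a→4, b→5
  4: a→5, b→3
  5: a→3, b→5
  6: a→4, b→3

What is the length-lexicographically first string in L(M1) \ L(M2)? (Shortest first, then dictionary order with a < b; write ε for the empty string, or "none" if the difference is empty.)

The string bb is accepted by M1 but not by M2.
No shorter string lies in the difference, and bb is the lexicographically first length-2 string in L(M1) \ L(M2).

bb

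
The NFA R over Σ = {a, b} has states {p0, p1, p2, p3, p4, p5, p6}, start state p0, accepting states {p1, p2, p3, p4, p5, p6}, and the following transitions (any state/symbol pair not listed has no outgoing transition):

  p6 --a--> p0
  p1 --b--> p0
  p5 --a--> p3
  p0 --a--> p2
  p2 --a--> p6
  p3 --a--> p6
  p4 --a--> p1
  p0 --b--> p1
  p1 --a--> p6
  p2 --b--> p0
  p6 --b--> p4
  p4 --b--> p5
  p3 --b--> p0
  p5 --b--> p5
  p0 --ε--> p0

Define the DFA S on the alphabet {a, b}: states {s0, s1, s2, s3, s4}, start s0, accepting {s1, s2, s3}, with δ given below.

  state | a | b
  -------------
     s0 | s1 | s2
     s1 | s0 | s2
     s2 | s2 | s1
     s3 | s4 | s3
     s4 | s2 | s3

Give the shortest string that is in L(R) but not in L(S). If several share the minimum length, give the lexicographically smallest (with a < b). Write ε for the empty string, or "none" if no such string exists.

The string aa is accepted by R but not by S.
No shorter string lies in the difference, and aa is the lexicographically first length-2 string in L(R) \ L(S).

aa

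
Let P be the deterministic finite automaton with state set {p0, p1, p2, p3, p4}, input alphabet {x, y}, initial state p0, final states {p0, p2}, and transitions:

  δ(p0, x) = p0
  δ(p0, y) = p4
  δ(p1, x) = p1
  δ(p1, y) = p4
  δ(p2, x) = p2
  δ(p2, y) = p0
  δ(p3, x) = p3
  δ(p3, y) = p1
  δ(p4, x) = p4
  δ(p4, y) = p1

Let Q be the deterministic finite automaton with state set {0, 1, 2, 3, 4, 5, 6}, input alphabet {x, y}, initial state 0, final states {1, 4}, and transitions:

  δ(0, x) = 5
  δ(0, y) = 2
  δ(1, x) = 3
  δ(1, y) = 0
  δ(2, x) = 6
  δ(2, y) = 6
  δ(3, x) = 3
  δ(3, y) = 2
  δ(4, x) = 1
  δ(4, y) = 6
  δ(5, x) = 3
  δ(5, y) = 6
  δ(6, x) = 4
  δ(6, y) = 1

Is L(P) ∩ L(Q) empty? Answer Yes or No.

Exploring the product automaton P × Q from the start pair (p0, 0), following both machines on each input symbol, reaches 17 state pairs: (p0, 0), (p0, 5), (p4, 2), (p0, 3), (p4, 6), (p1, 6), (p4, 4), (p1, 1), (p1, 4), (p4, 1), (p1, 3), (p4, 0), (p4, 3), (p1, 0), (p4, 5), (p1, 2), (p1, 5).
P accepts in {p0, p2} and Q accepts in {1, 4}; no reachable pair has both components accepting, so no string drives both machines to acceptance simultaneously and L(P) ∩ L(Q) = ∅.
So no string is accepted by both, and the intersection is empty.

Yes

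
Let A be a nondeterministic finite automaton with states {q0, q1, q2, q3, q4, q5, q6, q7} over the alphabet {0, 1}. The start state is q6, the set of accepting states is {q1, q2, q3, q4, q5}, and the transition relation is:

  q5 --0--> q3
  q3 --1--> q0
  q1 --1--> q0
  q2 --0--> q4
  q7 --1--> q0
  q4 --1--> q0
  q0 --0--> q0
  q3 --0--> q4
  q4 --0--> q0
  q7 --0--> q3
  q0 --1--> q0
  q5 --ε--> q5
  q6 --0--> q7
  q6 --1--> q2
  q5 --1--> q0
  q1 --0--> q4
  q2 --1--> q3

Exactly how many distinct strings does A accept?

The useful subgraph on states {q2, q3, q4, q6, q7} is acyclic, so L(A) is finite; the longest accepting path visits 4 useful states, giving maximum string length 3.
Counting accepting paths from q6 by length: 1 of length 1, 3 of length 2, 2 of length 3. Total 6.

6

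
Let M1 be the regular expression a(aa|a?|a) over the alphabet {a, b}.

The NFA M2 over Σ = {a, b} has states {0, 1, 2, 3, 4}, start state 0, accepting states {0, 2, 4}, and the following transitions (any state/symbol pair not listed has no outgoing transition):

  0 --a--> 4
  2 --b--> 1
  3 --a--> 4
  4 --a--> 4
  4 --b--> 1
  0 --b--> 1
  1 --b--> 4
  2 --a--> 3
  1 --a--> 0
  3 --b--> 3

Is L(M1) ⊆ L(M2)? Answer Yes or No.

Converting the expression M1 to a DFA (subset construction, then merging equivalent states) gives the minimal DFA with states {r0, r1, r2, r3, r4}, start state r0, accepting states {r1, r3, r4} and transitions r0: a→r1, b→r2; r1: a→r3, b→r2; r2: a→r2, b→r2; r3: a→r4, b→r2; r4: a→r2, b→r2.
Exploring the product automaton M1 × M2 from the start pair (r0, 0), following both machines on each input symbol, reaches 7 state pairs: (r0, 0), (r1, 4), (r2, 1), (r3, 4), (r2, 0), (r2, 4), (r4, 4).
M1 accepts in {r1, r3, r4} and M2 accepts in {0, 2, 4}. The reachable pairs whose M1-component is accepting are (r1, 4), (r3, 4), (r4, 4); in each of them the M2-component is accepting too, so the product for L(M1) \ L(M2) (M1-component accepting, M2-component rejecting) has no reachable accepting pair and the difference is empty.
Hence every string in L(M1) is also in L(M2).

Yes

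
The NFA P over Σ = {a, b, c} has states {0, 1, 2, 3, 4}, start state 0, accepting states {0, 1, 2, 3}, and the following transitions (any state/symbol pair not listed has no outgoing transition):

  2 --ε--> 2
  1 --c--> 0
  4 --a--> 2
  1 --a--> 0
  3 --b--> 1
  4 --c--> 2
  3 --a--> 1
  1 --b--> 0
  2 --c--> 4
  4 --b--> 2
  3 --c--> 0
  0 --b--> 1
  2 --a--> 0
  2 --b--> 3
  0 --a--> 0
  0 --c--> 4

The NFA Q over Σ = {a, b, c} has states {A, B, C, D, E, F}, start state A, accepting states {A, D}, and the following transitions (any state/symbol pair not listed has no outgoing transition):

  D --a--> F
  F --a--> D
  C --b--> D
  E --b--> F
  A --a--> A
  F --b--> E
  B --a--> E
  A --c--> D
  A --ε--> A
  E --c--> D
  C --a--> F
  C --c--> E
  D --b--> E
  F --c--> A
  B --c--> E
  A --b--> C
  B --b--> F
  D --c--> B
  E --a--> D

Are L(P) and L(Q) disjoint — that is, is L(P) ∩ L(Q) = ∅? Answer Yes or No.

The empty string ε is accepted by both P and Q.
Hence L(P) ∩ L(Q) ≠ ∅.

No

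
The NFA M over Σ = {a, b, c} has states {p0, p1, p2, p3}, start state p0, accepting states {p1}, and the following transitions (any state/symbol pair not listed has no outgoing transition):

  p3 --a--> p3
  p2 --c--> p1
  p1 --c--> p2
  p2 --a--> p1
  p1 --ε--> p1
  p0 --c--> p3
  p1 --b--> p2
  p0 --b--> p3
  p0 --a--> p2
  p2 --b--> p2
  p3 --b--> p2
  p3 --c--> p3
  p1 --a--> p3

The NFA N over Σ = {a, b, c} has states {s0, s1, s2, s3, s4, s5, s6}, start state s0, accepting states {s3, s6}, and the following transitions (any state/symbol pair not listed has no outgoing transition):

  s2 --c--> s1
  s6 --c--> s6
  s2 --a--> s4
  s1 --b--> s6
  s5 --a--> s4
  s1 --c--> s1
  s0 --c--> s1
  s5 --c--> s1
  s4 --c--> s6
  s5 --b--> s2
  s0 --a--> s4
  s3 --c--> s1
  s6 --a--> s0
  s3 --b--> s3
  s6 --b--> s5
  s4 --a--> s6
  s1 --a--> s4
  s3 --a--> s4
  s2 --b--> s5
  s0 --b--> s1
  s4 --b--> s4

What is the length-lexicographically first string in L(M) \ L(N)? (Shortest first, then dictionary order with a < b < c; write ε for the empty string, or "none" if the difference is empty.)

The string bba is accepted by M but not by N.
No shorter string lies in the difference, and bba is the lexicographically first length-3 string in L(M) \ L(N).

bba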